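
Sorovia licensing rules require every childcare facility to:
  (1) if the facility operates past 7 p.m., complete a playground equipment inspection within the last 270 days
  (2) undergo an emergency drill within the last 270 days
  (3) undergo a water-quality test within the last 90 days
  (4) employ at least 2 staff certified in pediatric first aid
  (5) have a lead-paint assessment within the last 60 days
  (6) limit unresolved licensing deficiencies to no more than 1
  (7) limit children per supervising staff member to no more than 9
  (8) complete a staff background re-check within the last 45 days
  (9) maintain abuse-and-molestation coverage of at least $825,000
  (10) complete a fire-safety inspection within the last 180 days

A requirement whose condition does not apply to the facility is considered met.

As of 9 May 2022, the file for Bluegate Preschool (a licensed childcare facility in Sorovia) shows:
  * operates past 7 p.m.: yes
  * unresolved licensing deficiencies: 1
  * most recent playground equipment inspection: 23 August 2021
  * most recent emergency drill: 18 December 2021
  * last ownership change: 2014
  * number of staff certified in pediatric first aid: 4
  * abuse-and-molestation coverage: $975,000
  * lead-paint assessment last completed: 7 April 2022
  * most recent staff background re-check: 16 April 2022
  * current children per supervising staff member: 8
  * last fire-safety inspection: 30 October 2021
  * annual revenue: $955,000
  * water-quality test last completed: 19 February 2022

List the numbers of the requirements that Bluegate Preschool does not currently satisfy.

10

1. condition 'operates past 7 p.m.' holds; playground equipment inspection 259 days ago vs limit 270 → met
2. emergency drill 142 days ago vs limit 270 → met
3. water-quality test 79 days ago vs limit 90 → met
4. staff certified in pediatric first aid 4 ≥ 2 → met
5. lead-paint assessment 32 days ago vs limit 60 → met
6. unresolved licensing deficiencies 1 ≤ 1 → met
7. children per supervising staff member 8 ≤ 9 → met
8. staff background re-check 23 days ago vs limit 45 → met
9. abuse-and-molestation coverage $975,000 ≥ $825,000 → met
10. fire-safety inspection 191 days ago vs limit 180 → not met
Not met: 10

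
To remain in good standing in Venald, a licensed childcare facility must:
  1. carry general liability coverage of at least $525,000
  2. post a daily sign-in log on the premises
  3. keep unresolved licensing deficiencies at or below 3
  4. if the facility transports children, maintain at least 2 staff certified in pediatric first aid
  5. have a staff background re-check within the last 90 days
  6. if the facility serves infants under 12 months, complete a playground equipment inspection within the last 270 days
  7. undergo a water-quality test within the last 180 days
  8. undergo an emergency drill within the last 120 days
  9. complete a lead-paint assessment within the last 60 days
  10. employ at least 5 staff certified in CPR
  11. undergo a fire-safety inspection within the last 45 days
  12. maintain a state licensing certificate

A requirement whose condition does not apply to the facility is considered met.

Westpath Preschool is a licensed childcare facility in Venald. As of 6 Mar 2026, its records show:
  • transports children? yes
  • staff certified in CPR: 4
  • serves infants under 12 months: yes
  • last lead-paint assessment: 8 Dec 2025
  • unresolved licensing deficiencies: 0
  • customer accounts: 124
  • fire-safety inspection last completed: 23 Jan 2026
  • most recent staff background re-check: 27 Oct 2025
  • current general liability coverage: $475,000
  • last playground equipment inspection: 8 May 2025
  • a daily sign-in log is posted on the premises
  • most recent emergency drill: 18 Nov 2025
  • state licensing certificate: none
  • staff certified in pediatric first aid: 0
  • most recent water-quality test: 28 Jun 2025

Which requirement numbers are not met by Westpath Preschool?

1. general liability coverage $475,000 < $525,000 → not met
2. daily sign-in log present → met
3. unresolved licensing deficiencies 0 ≤ 3 → met
4. condition 'transports children' holds; staff certified in pediatric first aid 0 < 2 → not met
5. staff background re-check 130 days ago vs limit 90 → not met
6. condition 'serves infants under 12 months' holds; playground equipment inspection 302 days ago vs limit 270 → not met
7. water-quality test 251 days ago vs limit 180 → not met
8. emergency drill 108 days ago vs limit 120 → met
9. lead-paint assessment 88 days ago vs limit 60 → not met
10. staff certified in CPR 4 < 5 → not met
11. fire-safety inspection 42 days ago vs limit 45 → met
12. state licensing certificate absent → not met
Not met: 1, 4, 5, 6, 7, 9, 10, 12

1, 4, 5, 6, 7, 9, 10, 12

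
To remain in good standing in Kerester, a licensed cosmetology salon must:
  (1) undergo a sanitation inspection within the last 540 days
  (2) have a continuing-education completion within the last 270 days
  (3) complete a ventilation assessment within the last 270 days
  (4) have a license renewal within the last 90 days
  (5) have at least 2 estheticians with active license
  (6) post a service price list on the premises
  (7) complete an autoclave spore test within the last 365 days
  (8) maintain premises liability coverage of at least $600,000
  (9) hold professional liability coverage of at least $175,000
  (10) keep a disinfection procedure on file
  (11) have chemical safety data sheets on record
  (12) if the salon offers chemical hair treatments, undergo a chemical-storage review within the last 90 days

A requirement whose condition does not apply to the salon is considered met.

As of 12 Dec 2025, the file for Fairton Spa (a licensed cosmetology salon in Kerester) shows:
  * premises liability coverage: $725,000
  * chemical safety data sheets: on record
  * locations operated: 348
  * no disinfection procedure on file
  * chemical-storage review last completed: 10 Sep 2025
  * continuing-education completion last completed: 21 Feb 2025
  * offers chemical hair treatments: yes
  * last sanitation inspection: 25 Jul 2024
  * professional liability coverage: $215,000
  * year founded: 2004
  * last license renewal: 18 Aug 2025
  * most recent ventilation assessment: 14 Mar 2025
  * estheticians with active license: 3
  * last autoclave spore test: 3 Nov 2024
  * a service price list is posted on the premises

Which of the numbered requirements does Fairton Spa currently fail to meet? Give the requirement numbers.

1. sanitation inspection 505 days ago vs limit 540 → met
2. continuing-education completion 294 days ago vs limit 270 → not met
3. ventilation assessment 273 days ago vs limit 270 → not met
4. license renewal 116 days ago vs limit 90 → not met
5. estheticians with active license 3 ≥ 2 → met
6. service price list present → met
7. autoclave spore test 404 days ago vs limit 365 → not met
8. premises liability coverage $725,000 ≥ $600,000 → met
9. professional liability coverage $215,000 ≥ $175,000 → met
10. disinfection procedure absent → not met
11. chemical safety data sheets present → met
12. condition 'offers chemical hair treatments' holds; chemical-storage review 93 days ago vs limit 90 → not met
Not met: 2, 3, 4, 7, 10, 12

2, 3, 4, 7, 10, 12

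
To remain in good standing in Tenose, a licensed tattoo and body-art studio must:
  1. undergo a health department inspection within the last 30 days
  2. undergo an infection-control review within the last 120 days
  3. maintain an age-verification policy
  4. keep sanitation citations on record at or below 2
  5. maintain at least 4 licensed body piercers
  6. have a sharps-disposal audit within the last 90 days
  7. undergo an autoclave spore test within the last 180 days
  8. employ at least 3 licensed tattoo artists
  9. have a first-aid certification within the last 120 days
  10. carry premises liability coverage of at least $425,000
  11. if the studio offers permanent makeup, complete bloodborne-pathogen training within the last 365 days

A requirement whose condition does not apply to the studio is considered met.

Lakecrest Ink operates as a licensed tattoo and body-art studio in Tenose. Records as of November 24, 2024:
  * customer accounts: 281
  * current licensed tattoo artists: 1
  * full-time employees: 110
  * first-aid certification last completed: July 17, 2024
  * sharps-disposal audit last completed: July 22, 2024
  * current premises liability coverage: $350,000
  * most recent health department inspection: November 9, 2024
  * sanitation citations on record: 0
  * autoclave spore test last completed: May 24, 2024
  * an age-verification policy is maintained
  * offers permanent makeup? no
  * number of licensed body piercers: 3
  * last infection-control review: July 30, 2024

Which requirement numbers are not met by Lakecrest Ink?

1. health department inspection 15 days ago vs limit 30 → met
2. infection-control review 117 days ago vs limit 120 → met
3. age-verification policy present → met
4. sanitation citations on record 0 ≤ 2 → met
5. licensed body piercers 3 < 4 → not met
6. sharps-disposal audit 125 days ago vs limit 90 → not met
7. autoclave spore test 184 days ago vs limit 180 → not met
8. licensed tattoo artists 1 < 3 → not met
9. first-aid certification 130 days ago vs limit 120 → not met
10. premises liability coverage $350,000 < $425,000 → not met
11. condition 'offers permanent makeup' does not hold → requirement n/a → met
Not met: 5, 6, 7, 8, 9, 10

5, 6, 7, 8, 9, 10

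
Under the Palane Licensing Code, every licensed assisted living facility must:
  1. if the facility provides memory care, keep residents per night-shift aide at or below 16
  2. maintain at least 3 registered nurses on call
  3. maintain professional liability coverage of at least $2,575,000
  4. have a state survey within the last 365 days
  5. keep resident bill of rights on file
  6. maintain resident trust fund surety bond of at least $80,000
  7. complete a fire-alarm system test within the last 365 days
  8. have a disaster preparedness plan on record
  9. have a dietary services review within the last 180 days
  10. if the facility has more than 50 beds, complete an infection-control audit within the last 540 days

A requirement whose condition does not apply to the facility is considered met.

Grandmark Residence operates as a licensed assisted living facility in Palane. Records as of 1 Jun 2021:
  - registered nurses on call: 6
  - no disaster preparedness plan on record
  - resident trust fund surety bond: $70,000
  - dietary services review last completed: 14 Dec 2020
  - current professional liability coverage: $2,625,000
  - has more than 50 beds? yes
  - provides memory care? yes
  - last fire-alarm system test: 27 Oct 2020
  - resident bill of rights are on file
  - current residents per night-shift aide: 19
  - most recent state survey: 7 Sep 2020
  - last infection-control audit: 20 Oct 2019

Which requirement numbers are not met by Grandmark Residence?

1. condition 'provides memory care' holds; residents per night-shift aide 19 > 16 → not met
2. registered nurses on call 6 ≥ 3 → met
3. professional liability coverage $2,625,000 ≥ $2,575,000 → met
4. state survey 267 days ago vs limit 365 → met
5. resident bill of rights present → met
6. resident trust fund surety bond $70,000 < $80,000 → not met
7. fire-alarm system test 217 days ago vs limit 365 → met
8. disaster preparedness plan absent → not met
9. dietary services review 169 days ago vs limit 180 → met
10. condition 'has more than 50 beds' holds; infection-control audit 590 days ago vs limit 540 → not met
Not met: 1, 6, 8, 10

1, 6, 8, 10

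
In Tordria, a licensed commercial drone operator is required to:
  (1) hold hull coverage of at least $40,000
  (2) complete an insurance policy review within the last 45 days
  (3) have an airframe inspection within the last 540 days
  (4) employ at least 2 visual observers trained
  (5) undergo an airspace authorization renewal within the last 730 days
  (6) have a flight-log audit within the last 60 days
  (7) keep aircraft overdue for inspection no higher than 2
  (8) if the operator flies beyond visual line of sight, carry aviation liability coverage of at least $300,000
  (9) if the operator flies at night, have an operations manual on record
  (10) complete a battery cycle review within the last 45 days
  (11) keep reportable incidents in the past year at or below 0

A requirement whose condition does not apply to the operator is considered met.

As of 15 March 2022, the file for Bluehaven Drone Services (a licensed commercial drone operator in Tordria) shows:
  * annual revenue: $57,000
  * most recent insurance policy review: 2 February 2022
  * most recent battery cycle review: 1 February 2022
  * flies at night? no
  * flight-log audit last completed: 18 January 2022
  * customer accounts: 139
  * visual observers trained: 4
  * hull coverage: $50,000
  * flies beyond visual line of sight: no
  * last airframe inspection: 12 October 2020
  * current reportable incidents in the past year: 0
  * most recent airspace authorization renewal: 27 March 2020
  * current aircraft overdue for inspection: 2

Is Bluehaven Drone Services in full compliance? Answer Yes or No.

Yes

1. hull coverage $50,000 ≥ $40,000 → met
2. insurance policy review 41 days ago vs limit 45 → met
3. airframe inspection 519 days ago vs limit 540 → met
4. visual observers trained 4 ≥ 2 → met
5. airspace authorization renewal 718 days ago vs limit 730 → met
6. flight-log audit 56 days ago vs limit 60 → met
7. aircraft overdue for inspection 2 ≤ 2 → met
8. condition 'flies beyond visual line of sight' does not hold → requirement n/a → met
9. condition 'flies at night' does not hold → requirement n/a → met
10. battery cycle review 42 days ago vs limit 45 → met
11. reportable incidents in the past year 0 ≤ 0 → met
All met.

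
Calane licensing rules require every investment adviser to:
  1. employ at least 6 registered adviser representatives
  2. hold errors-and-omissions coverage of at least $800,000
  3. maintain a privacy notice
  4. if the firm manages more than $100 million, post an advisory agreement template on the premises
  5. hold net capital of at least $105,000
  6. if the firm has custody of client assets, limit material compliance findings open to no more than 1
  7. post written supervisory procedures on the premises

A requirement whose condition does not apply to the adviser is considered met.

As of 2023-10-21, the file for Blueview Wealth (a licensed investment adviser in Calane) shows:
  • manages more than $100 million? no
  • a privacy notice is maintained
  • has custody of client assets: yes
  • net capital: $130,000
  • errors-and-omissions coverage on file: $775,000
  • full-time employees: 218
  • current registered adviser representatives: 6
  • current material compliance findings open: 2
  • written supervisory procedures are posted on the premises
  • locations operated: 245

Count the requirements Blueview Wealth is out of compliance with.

1. registered adviser representatives 6 ≥ 6 → met
2. errors-and-omissions coverage $775,000 < $800,000 → not met
3. privacy notice present → met
4. condition 'manages more than $100 million' does not hold → requirement n/a → met
5. net capital $130,000 ≥ $105,000 → met
6. condition 'has custody of client assets' holds; material compliance findings open 2 > 1 → not met
7. written supervisory procedures present → met
Not met: 2 of 7

2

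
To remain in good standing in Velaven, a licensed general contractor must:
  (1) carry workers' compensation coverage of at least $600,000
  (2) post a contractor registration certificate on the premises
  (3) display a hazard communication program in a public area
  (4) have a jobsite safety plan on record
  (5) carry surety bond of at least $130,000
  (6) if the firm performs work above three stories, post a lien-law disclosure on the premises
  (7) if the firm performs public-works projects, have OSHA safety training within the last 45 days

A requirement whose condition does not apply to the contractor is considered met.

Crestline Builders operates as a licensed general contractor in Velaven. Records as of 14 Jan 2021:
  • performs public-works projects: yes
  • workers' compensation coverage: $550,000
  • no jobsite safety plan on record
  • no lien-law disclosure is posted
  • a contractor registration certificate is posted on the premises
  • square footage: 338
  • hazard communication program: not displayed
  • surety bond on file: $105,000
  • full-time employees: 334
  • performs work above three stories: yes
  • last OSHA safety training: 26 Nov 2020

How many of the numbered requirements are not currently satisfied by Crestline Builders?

6

1. workers' compensation coverage $550,000 < $600,000 → not met
2. contractor registration certificate present → met
3. hazard communication program absent → not met
4. jobsite safety plan absent → not met
5. surety bond $105,000 < $130,000 → not met
6. condition 'performs work above three stories' holds; lien-law disclosure absent → not met
7. condition 'performs public-works projects' holds; OSHA safety training 49 days ago vs limit 45 → not met
Not met: 6 of 7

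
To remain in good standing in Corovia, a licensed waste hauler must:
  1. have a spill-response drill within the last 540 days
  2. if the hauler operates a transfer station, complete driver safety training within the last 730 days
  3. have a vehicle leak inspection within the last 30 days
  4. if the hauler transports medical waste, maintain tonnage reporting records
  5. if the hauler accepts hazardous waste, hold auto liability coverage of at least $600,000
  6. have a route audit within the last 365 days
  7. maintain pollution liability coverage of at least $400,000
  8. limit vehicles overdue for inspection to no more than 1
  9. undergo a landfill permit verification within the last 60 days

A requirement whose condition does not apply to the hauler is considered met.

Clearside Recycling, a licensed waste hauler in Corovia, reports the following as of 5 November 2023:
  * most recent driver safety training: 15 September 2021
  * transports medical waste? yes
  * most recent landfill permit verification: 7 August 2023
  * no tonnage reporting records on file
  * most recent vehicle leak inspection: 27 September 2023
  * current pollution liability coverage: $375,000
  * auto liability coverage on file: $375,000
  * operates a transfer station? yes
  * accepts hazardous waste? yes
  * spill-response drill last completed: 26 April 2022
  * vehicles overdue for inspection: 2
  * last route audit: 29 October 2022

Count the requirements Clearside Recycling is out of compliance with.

1. spill-response drill 558 days ago vs limit 540 → not met
2. condition 'operates a transfer station' holds; driver safety training 781 days ago vs limit 730 → not met
3. vehicle leak inspection 39 days ago vs limit 30 → not met
4. condition 'transports medical waste' holds; tonnage reporting records absent → not met
5. condition 'accepts hazardous waste' holds; auto liability coverage $375,000 < $600,000 → not met
6. route audit 372 days ago vs limit 365 → not met
7. pollution liability coverage $375,000 < $400,000 → not met
8. vehicles overdue for inspection 2 > 1 → not met
9. landfill permit verification 90 days ago vs limit 60 → not met
Not met: 9 of 9

9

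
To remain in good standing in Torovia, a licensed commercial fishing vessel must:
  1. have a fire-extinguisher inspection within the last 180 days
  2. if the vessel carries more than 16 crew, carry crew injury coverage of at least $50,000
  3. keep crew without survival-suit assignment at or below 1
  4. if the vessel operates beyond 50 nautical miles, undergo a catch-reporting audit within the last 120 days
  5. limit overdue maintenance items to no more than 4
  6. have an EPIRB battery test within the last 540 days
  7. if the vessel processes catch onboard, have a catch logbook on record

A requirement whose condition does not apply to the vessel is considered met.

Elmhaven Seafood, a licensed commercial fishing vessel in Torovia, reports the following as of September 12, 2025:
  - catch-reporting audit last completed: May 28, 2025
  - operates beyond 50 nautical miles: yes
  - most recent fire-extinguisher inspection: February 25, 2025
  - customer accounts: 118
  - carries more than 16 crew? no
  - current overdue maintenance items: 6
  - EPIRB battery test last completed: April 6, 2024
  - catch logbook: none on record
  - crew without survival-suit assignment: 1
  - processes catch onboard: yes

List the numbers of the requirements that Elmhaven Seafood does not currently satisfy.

1. fire-extinguisher inspection 199 days ago vs limit 180 → not met
2. condition 'carries more than 16 crew' does not hold → requirement n/a → met
3. crew without survival-suit assignment 1 ≤ 1 → met
4. condition 'operates beyond 50 nautical miles' holds; catch-reporting audit 107 days ago vs limit 120 → met
5. overdue maintenance items 6 > 4 → not met
6. EPIRB battery test 524 days ago vs limit 540 → met
7. condition 'processes catch onboard' holds; catch logbook absent → not met
Not met: 1, 5, 7

1, 5, 7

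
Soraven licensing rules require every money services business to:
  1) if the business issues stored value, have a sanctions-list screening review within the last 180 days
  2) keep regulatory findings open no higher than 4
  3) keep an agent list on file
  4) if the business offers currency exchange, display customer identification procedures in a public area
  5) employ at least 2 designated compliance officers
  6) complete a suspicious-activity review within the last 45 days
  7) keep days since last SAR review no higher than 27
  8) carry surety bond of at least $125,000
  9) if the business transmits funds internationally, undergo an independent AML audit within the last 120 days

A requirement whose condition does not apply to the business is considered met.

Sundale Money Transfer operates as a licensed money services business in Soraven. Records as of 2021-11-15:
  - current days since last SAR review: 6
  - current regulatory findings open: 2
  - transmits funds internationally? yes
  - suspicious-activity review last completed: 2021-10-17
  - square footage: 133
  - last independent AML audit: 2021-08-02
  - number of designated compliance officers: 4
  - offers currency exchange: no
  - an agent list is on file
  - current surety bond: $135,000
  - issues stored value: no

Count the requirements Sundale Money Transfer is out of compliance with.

0

1. condition 'issues stored value' does not hold → requirement n/a → met
2. regulatory findings open 2 ≤ 4 → met
3. agent list present → met
4. condition 'offers currency exchange' does not hold → requirement n/a → met
5. designated compliance officers 4 ≥ 2 → met
6. suspicious-activity review 29 days ago vs limit 45 → met
7. days since last SAR review 6 ≤ 27 → met
8. surety bond $135,000 ≥ $125,000 → met
9. condition 'transmits funds internationally' holds; independent AML audit 105 days ago vs limit 120 → met
Not met: 0 of 9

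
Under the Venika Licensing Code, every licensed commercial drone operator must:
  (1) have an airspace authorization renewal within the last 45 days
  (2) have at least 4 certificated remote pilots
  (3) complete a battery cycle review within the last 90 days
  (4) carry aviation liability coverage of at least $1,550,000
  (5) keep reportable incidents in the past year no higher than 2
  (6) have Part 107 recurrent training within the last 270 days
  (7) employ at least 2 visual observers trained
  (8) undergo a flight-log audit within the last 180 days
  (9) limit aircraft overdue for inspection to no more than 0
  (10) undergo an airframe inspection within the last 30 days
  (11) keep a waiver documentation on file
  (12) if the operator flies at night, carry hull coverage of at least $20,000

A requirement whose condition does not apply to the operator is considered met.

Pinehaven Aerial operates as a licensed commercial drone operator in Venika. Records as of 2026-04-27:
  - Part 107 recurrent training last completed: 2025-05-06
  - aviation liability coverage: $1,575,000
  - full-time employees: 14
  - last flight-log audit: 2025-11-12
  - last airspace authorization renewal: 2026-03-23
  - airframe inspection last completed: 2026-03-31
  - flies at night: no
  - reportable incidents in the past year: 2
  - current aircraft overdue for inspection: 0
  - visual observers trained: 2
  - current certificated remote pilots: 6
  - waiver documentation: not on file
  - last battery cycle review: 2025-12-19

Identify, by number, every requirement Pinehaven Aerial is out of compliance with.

3, 6, 11

1. airspace authorization renewal 35 days ago vs limit 45 → met
2. certificated remote pilots 6 ≥ 4 → met
3. battery cycle review 129 days ago vs limit 90 → not met
4. aviation liability coverage $1,575,000 ≥ $1,550,000 → met
5. reportable incidents in the past year 2 ≤ 2 → met
6. Part 107 recurrent training 356 days ago vs limit 270 → not met
7. visual observers trained 2 ≥ 2 → met
8. flight-log audit 166 days ago vs limit 180 → met
9. aircraft overdue for inspection 0 ≤ 0 → met
10. airframe inspection 27 days ago vs limit 30 → met
11. waiver documentation absent → not met
12. condition 'flies at night' does not hold → requirement n/a → met
Not met: 3, 6, 11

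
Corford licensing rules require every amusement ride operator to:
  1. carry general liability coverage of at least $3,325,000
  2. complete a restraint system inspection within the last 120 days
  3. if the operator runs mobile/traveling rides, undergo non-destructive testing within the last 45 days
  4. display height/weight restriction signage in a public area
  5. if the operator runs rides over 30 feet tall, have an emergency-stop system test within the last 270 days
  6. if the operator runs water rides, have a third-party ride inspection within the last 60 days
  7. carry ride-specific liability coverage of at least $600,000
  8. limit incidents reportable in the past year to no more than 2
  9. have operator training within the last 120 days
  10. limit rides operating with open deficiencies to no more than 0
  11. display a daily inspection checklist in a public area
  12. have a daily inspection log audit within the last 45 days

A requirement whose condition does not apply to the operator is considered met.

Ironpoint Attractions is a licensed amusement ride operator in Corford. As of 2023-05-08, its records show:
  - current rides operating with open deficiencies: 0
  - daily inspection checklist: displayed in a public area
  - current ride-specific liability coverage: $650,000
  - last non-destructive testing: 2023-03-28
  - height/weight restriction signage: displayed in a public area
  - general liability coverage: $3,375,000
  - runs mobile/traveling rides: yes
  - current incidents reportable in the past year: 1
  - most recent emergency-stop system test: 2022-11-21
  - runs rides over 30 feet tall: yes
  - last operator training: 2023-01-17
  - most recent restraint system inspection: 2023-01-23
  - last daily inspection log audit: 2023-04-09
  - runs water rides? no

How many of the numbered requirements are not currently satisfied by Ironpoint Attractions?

1. general liability coverage $3,375,000 ≥ $3,325,000 → met
2. restraint system inspection 105 days ago vs limit 120 → met
3. condition 'runs mobile/traveling rides' holds; non-destructive testing 41 days ago vs limit 45 → met
4. height/weight restriction signage present → met
5. condition 'runs rides over 30 feet tall' holds; emergency-stop system test 168 days ago vs limit 270 → met
6. condition 'runs water rides' does not hold → requirement n/a → met
7. ride-specific liability coverage $650,000 ≥ $600,000 → met
8. incidents reportable in the past year 1 ≤ 2 → met
9. operator training 111 days ago vs limit 120 → met
10. rides operating with open deficiencies 0 ≤ 0 → met
11. daily inspection checklist present → met
12. daily inspection log audit 29 days ago vs limit 45 → met
Not met: 0 of 12

0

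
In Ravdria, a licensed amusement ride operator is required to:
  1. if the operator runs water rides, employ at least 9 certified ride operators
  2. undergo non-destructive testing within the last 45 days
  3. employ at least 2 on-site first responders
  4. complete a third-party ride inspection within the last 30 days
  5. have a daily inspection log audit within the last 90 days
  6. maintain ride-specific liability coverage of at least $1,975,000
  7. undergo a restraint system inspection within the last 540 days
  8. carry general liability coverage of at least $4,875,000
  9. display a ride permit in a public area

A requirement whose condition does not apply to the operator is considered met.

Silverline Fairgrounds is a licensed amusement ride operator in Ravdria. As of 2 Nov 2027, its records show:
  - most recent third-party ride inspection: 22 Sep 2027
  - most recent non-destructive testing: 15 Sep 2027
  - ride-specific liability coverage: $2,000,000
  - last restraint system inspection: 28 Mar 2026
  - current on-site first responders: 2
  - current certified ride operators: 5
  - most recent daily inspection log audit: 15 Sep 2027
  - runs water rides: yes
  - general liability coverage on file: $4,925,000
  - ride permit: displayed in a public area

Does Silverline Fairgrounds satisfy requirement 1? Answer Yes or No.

1. condition 'runs water rides' holds; certified ride operators 5 < 9 → not met

No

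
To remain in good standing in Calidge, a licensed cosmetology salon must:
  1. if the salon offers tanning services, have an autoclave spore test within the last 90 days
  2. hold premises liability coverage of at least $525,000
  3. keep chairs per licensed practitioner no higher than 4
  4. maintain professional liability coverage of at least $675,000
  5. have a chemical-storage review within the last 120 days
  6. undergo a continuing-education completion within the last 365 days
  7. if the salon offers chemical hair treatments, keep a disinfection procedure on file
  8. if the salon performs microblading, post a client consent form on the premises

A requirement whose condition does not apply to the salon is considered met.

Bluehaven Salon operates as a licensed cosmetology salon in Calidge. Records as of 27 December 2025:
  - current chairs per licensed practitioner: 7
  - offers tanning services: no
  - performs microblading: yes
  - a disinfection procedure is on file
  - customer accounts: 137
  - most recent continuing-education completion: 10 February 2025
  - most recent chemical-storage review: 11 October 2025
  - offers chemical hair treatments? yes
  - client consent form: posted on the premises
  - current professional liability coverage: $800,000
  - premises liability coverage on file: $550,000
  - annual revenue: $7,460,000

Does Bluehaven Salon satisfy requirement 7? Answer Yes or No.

Yes

7. condition 'offers chemical hair treatments' holds; disinfection procedure present → met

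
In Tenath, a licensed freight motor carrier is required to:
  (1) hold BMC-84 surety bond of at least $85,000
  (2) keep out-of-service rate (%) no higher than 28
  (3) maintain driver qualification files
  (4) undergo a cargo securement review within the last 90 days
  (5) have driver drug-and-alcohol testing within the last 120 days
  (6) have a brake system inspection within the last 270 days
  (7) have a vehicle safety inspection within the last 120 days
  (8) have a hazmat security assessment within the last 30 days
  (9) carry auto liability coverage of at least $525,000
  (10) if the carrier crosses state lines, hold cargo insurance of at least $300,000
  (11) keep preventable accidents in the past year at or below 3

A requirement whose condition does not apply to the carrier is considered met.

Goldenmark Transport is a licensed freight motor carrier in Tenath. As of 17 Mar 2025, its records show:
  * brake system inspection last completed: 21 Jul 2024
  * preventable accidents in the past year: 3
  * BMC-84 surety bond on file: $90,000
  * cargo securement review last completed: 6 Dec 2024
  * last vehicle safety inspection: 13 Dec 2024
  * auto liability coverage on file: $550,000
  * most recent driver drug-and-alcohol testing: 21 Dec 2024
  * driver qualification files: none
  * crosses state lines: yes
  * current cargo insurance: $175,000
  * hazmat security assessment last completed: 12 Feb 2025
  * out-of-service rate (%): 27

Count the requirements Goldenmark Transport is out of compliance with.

4

1. BMC-84 surety bond $90,000 ≥ $85,000 → met
2. out-of-service rate (%) 27 ≤ 28 → met
3. driver qualification files absent → not met
4. cargo securement review 101 days ago vs limit 90 → not met
5. driver drug-and-alcohol testing 86 days ago vs limit 120 → met
6. brake system inspection 239 days ago vs limit 270 → met
7. vehicle safety inspection 94 days ago vs limit 120 → met
8. hazmat security assessment 33 days ago vs limit 30 → not met
9. auto liability coverage $550,000 ≥ $525,000 → met
10. condition 'crosses state lines' holds; cargo insurance $175,000 < $300,000 → not met
11. preventable accidents in the past year 3 ≤ 3 → met
Not met: 4 of 11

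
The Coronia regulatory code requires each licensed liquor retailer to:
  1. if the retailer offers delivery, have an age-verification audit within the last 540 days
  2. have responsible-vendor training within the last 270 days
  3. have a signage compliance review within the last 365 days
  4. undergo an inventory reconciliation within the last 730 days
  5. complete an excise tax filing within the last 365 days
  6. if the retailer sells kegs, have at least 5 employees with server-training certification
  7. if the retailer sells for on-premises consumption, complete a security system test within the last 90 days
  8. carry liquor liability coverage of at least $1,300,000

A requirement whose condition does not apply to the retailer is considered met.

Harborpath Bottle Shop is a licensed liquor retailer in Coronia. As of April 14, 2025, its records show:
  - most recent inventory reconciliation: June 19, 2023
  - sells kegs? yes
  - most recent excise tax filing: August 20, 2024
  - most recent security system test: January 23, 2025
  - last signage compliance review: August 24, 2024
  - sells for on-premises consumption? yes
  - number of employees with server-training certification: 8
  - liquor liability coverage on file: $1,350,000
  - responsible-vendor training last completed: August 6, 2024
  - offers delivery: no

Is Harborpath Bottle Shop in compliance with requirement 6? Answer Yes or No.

6. condition 'sells kegs' holds; employees with server-training certification 8 ≥ 5 → met

Yes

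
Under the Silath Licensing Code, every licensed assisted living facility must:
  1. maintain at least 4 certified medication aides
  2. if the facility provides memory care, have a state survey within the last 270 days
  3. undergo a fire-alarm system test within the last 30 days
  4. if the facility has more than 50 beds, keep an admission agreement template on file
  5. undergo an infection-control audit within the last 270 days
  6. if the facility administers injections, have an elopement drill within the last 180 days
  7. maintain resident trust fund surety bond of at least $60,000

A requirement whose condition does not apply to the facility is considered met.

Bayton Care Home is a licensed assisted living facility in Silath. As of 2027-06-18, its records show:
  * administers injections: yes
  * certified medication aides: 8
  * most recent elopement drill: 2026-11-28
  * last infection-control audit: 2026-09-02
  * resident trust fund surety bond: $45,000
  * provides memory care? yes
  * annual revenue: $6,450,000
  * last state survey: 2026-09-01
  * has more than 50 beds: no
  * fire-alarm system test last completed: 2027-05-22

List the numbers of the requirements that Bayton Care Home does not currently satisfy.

2, 5, 6, 7

1. certified medication aides 8 ≥ 4 → met
2. condition 'provides memory care' holds; state survey 290 days ago vs limit 270 → not met
3. fire-alarm system test 27 days ago vs limit 30 → met
4. condition 'has more than 50 beds' does not hold → requirement n/a → met
5. infection-control audit 289 days ago vs limit 270 → not met
6. condition 'administers injections' holds; elopement drill 202 days ago vs limit 180 → not met
7. resident trust fund surety bond $45,000 < $60,000 → not met
Not met: 2, 5, 6, 7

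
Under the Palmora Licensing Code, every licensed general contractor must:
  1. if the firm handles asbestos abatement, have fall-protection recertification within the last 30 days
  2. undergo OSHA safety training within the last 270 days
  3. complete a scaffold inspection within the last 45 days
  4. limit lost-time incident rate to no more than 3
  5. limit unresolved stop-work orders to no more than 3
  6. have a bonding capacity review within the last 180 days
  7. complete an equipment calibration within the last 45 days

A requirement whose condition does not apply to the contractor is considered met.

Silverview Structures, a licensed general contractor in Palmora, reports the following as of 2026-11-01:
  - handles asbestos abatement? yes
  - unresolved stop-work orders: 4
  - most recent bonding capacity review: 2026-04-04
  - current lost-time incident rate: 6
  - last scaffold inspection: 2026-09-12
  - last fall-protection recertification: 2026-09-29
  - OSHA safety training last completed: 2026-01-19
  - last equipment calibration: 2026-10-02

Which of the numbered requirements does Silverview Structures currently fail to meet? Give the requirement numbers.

1. condition 'handles asbestos abatement' holds; fall-protection recertification 33 days ago vs limit 30 → not met
2. OSHA safety training 286 days ago vs limit 270 → not met
3. scaffold inspection 50 days ago vs limit 45 → not met
4. lost-time incident rate 6 > 3 → not met
5. unresolved stop-work orders 4 > 3 → not met
6. bonding capacity review 211 days ago vs limit 180 → not met
7. equipment calibration 30 days ago vs limit 45 → met
Not met: 1, 2, 3, 4, 5, 6

1, 2, 3, 4, 5, 6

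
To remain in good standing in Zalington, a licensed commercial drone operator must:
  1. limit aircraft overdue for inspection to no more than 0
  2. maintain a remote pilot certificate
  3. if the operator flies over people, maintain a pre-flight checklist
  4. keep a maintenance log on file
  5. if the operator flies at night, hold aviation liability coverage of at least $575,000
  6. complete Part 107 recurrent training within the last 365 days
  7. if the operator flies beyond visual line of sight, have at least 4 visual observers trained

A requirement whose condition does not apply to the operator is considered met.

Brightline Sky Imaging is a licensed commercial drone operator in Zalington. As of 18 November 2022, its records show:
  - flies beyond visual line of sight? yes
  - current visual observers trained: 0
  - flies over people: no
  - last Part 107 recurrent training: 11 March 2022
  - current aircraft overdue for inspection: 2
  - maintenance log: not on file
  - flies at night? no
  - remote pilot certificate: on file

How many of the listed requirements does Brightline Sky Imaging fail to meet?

3

1. aircraft overdue for inspection 2 > 0 → not met
2. remote pilot certificate present → met
3. condition 'flies over people' does not hold → requirement n/a → met
4. maintenance log absent → not met
5. condition 'flies at night' does not hold → requirement n/a → met
6. Part 107 recurrent training 252 days ago vs limit 365 → met
7. condition 'flies beyond visual line of sight' holds; visual observers trained 0 < 4 → not met
Not met: 3 of 7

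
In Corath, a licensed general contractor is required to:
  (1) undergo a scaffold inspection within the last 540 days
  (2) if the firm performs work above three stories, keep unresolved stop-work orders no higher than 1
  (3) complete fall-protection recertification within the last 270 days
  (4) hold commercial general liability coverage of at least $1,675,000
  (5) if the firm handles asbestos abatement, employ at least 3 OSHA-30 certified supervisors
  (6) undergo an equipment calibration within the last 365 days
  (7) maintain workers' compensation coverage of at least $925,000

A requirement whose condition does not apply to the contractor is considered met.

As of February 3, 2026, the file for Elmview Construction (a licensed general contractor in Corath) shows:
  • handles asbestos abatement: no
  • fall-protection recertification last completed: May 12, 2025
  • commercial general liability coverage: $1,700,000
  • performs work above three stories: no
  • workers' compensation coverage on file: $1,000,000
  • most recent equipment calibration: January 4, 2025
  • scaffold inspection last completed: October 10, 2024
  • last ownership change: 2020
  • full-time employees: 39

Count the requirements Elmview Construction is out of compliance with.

1. scaffold inspection 481 days ago vs limit 540 → met
2. condition 'performs work above three stories' does not hold → requirement n/a → met
3. fall-protection recertification 267 days ago vs limit 270 → met
4. commercial general liability coverage $1,700,000 ≥ $1,675,000 → met
5. condition 'handles asbestos abatement' does not hold → requirement n/a → met
6. equipment calibration 395 days ago vs limit 365 → not met
7. workers' compensation coverage $1,000,000 ≥ $925,000 → met
Not met: 1 of 7

1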